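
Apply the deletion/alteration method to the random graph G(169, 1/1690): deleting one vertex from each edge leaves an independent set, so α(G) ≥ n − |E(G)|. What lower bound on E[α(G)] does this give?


E[|E(G)|] = C(169, 2)·p = 14196 · (1/1690) = 42/5.
E[α(G)] ≥ n − E[|E(G)|] = 169 − 42/5 = 803/5.
Numerically: ≈ 160.60000.
(This is only a lower bound; the true E[α(G)] may be larger.)

E[α(G)] ≥ 803/5 ≈ 160.60000.


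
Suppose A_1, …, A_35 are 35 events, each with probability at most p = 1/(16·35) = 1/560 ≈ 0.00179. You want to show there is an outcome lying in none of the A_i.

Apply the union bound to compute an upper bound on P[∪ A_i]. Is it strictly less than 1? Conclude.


Union bound: P[∪_{i=1}^{35} A_i] ≤ Σ_i P[A_i] ≤ 35·p = 35·(1/560) = 1/16.
Numerically: 1/16 ≈ 0.06250.
Is 1/16 < 1? YES.
Since P[∪ A_i] ≤ 1/16 < 1, the complement has P[∩ A_i^c] ≥ 1 − 1/16 = 15/16 > 0, so some outcome avoids every A_i.

35·p = 1/16 ≈ 0.06250; existence CERTIFIED by the union bound.


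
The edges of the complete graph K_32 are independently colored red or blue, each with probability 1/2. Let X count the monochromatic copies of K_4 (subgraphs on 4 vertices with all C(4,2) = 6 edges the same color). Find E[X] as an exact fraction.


Let X = Σ_S X_S over the C(32, 4) = 35960 subsets S of size 4, where X_S = 1 if the K_4 on S is monochromatic.
For a fixed S, the K_4 on S has C(4, 2) = 6 edges. P[all 6 edges red] = (1/2)^6, and likewise for blue, so P[monochromatic] = 2·(1/2)^6 = 2^{1 − 6} = 1/32.
By linearity: E[X] = C(32, 4) · 2^{1 − 6} = 35960 · 1/32 = 4495/4.
Numerically: E[X] ≈ 1123.750000.

E[X] = C(32,4)·2^(1−C(4,2)) = 4495/4 ≈ 1123.750000.


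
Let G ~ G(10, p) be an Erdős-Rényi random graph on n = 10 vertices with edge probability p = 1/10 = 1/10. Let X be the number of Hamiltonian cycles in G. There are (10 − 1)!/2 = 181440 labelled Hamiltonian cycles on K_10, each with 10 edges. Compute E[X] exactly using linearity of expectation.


K_10 has (10 − 1)!/2 = 181440 labelled Hamiltonian cycles.
For each such Hamiltonian cycle H, let X_H = 1 if all 10 edges of H are present in G. Then P[X_H = 1] = p^{10} = (1/10)^{10} = 1/10000000000.
By linearity of expectation: E[X] = Σ_H E[X_H] = 181440 · p^{10} = 181440 · 1/10000000000 = 567/31250000.
Numerically: E[X] ≈ 1.814e-05.

E[X] = 181440 · (1/10)^{10} = 567/31250000 ≈ 1.814e-05.


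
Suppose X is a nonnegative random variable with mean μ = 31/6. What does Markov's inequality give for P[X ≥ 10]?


μ = E[X] = 31/6, a = 10.
Markov: P[X ≥ 10] ≤ μ/a = (31/6)/10 = 31/60.
Numerically: ≈ 0.516667.
(Since a = 10 > μ = 5.166667, the bound 31/60 is < 1 and informative.)

P[X ≥ 10] ≤ 31/60 ≈ 0.516667.


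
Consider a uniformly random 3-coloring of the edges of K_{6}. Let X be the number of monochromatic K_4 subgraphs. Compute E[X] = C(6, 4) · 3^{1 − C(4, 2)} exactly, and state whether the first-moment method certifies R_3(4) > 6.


E[X] = C(6, 4) · 3^{1 − 6} = 15 · 3^{−5} = 15/243.
As a reduced fraction: E[X] = 5/81 ≈ 0.06173.
Is E[X] < 1? YES.
Since E[X] < 1, there exists a 3-coloring of K_{6} with no monochromatic K_4; hence R_3(4) > 6.

E[X] = 5/81 ≈ 0.06173; E[X] < 1, so R_3(4) > 6.


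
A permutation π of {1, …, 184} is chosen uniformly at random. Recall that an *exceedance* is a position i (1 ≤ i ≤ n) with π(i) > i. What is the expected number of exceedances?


Write X = Σ_{i=1}^{184} X_i, where X_i = 1_{π(i) > i}.
For each fixed i, π(i) is uniform over {1, …, 184} (marginal of a uniform permutation), so P[π(i) > i] = (n − i)/n. Summing: Σ_{i=1}^{184} (n − i)/n = (0 + 1 + … + 183)/184 = 184(184 − 1)/(2·184) = (184 − 1)/2.
Hence E[X] = Σ_{i=1}^{184} (184 − i)/184 = 183/2 ≈ 91.500.

E[X] = 183/2 = 91.500.


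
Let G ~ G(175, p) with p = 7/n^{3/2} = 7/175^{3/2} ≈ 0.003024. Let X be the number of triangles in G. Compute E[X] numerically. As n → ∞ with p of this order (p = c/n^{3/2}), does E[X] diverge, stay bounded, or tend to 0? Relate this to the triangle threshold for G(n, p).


Number of potential triangles: C(175, 3) = 877975.
Each occurs with probability p³ ≈ (0.003024)³ ≈ 2.764540e-08.
By linearity: E[X] = C(175, 3)·p³ ≈ 877975 · 2.764540e-08 ≈ 0.0243.
Since α = 3/2 > 1, p = c/n^{3/2} = o(1/n) is below the triangle threshold p ~ 1/n. Asymptotically E[X] ~ (c³/6)·n^{3(1−α)} = (7³/6)·n^{-1.5} → 0, so by Markov's inequality G has no triangles w.h.p.

E[X] ≈ 0.0243; in regime p = Θ(1/n^{3/2}) E[X] tends to 0 (below the triangle threshold p ~ 1/n).


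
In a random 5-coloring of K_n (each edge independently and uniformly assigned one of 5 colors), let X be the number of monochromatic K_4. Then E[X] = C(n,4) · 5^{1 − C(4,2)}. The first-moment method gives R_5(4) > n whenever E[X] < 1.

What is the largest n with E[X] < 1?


We need C(n, 4) · 5^{1 − 6} < 1, i.e. C(n, 4) < 5^{6 − 1} = 3125.
Check values of n near the boundary:
  n = 16: C(16, 4) = 1820; 1820 < 3125? YES
  n = 17: C(17, 4) = 2380; 2380 < 3125? YES
  n = 18: C(18, 4) = 3060; 3060 < 3125? YES
  n = 19: C(19, 4) = 3876; 3876 < 3125? NO
The largest n with C(n, 4) < 3125 is n = 18 (where E[X] = 612/625 ≈ 0.979). Hence R_5(4) > 18, i.e. R_5(4) ≥ 19.

Largest n = 18; hence R_5(4) > 18.


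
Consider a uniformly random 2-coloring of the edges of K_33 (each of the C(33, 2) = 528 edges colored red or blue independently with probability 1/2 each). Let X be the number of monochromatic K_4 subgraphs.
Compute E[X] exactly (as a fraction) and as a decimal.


Let X = Σ_S X_S over the C(33, 4) = 40920 subsets S of size 4, where X_S = 1 if the K_4 on S is monochromatic.
For a fixed S, the K_4 on S has C(4, 2) = 6 edges. P[all 6 edges red] = (1/2)^6, and likewise for blue, so P[monochromatic] = 2·(1/2)^6 = 2^{1 − 6} = 1/32.
Summing: E[X] = C(33, 4) · 2^{1 − 6} = 40920 · 1/32 = 5115/4.
Numerically: E[X] ≈ 1278.750.

E[X] = C(33,4)·2^(1−C(4,2)) = 5115/4 ≈ 1278.750.


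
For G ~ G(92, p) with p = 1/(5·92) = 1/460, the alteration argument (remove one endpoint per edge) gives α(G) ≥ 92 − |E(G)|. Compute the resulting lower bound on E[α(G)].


E[|E(G)|] = C(92, 2)·p = 4186 · (1/460) = 91/10.
E[α(G)] ≥ n − E[|E(G)|] = 92 − 91/10 = 829/10.
Numerically: ≈ 82.900000.
(This is only a lower bound; the true E[α(G)] may be larger.)

E[α(G)] ≥ 829/10 ≈ 82.900000.


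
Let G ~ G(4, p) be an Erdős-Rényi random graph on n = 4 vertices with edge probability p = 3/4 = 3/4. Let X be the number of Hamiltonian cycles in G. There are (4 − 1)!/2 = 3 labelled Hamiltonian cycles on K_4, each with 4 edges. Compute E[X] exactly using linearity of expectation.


K_4 has (4 − 1)!/2 = 3 labelled Hamiltonian cycles.
For each such Hamiltonian cycle H, let X_H = 1 if all 4 edges of H are present in G. Then P[X_H = 1] = p^{4} = (3/4)^{4} = 81/256.
By linearity: E[X] = Σ_H E[X_H] = 3 · p^{4} = 3 · 81/256 = 243/256.
Numerically: E[X] ≈ 0.94922.

E[X] = 3 · (3/4)^{4} = 243/256 ≈ 0.94922.


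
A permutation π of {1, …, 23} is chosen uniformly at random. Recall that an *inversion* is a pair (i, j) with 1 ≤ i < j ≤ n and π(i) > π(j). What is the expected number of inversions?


Write X = Σ X_I over the C(23, 2) = 253 pairs i < j, with X_I the indicator of one inversion.
There are 253 indicators.
For each fixed pair i < j, the values π(i) and π(j) are two distinct elements of {1, …, 23} in uniformly random order; by symmetry P[π(i) > π(j)] = 1/2.
By linearity: E[X] = 253 · (1/2) = C(23, 2) · (1/2) = 253/2 = 253/2 ≈ 126.500.

E[X] = 253/2 = 126.500.


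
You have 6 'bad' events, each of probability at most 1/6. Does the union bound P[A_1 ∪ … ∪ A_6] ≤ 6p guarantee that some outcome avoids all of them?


Union bound: P[∪_{i=1}^{6} A_i] ≤ Σ_i P[A_i] ≤ 6·p = 6·(1/6) = 1.
Numerically: 1 ≈ 1.000000.
Is 1 < 1? NO.
Since the bound 1 is ≥ 1, the union bound is uninformative here; it does NOT by itself certify existence.

6·p = 1 ≈ 1.000000; existence NOT certified by the union bound.


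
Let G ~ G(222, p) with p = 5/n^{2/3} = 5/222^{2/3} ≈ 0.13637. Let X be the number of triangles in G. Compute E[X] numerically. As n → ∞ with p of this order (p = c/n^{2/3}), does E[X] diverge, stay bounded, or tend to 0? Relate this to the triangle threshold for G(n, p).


Number of potential triangles: C(222, 3) = 1798940.
Each occurs with probability p³ ≈ (0.13637)³ ≈ 2.5363201e-03.
By linearity: E[X] = C(222, 3)·p³ ≈ 1798940 · 2.5363201e-03 ≈ 4562.68769.
Since α = 2/3 < 1, p = c/n^{2/3} ≫ 1/n is above the triangle threshold p ~ 1/n. Asymptotically E[X] ~ (c³/6)·n^{3(1−α)} = (5³/6)·n^{1} → ∞; triangles are abundant w.h.p.

E[X] ≈ 4562.68769; in regime p = Θ(1/n^{2/3}) E[X] diverges (above the triangle threshold p ~ 1/n).


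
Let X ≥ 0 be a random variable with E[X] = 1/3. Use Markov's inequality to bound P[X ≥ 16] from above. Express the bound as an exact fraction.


μ = E[X] = 1/3, a = 16.
Markov: P[X ≥ 16] ≤ μ/a = (1/3)/16 = 1/48.
Numerically: ≈ 0.0208.
(Since a = 16 > μ = 0.3333, the bound 1/48 is < 1 and informative.)

P[X ≥ 16] ≤ 1/48 ≈ 0.0208.


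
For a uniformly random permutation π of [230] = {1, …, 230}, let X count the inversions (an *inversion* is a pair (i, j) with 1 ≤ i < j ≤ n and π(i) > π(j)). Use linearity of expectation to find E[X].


Write X = Σ X_I over the C(230, 2) = 26335 pairs i < j, with X_I the indicator of one inversion.
There are 26335 indicators.
For each fixed pair i < j, the values π(i) and π(j) are two distinct elements of {1, …, 230} in uniformly random order; by symmetry P[π(i) > π(j)] = 1/2.
By linearity: E[X] = 26335 · (1/2) = C(230, 2) · (1/2) = 26335/2 = 26335/2 ≈ 13167.5000.

E[X] = 26335/2 = 13167.5000.


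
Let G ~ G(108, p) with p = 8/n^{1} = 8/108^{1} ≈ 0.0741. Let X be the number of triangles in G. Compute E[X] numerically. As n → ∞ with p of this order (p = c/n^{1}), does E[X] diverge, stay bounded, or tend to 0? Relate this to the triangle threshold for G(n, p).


Number of potential triangles: C(108, 3) = 204156.
Each occurs with probability p³ ≈ (0.0741)³ ≈ 4.06442e-04.
By linearity: E[X] = C(108, 3)·p³ ≈ 204156 · 4.06442e-04 ≈ 82.978.
Here α = 1, so p = 8/n is exactly at the triangle threshold p ~ 1/n. Asymptotically E[X] → c³/6 = 8³/6 = 256/3 ≈ 85.333, a bounded constant. In this regime the triangle count is asymptotically Poisson(c³/6).

E[X] ≈ 82.978; in regime p = Θ(1/n^{1}) E[X] stays bounded (at the triangle threshold p ~ 1/n).


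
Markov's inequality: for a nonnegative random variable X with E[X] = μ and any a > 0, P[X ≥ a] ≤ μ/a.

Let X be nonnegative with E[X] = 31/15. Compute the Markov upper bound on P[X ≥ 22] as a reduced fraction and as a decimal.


μ = E[X] = 31/15, a = 22.
Markov: P[X ≥ 22] ≤ μ/a = (31/15)/22 = 31/330.
Numerically: ≈ 0.0939.
(Since a = 22 > μ = 2.0667, the bound 31/330 is < 1 and informative.)

P[X ≥ 22] ≤ 31/330 ≈ 0.0939.


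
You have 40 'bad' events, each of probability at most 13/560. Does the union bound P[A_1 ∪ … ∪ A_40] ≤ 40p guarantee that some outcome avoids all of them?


Union bound: P[∪_{i=1}^{40} A_i] ≤ Σ_i P[A_i] ≤ 40·p = 40·(13/560) = 13/14.
Numerically: 13/14 ≈ 0.9285714.
Is 13/14 < 1? YES.
Since P[∪ A_i] ≤ 13/14 < 1, the complement has P[∩ A_i^c] ≥ 1 − 13/14 = 1/14 > 0, so some outcome avoids every A_i.

40·p = 13/14 ≈ 0.9285714; existence CERTIFIED by the union bound.


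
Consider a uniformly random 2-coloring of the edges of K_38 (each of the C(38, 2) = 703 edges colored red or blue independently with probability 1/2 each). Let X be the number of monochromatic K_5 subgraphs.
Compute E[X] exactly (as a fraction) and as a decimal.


Let X = Σ_S X_S over the C(38, 5) = 501942 subsets S of size 5, where X_S = 1 if the K_5 on S is monochromatic.
For a fixed S, the K_5 on S has C(5, 2) = 10 edges. P[all 10 edges red] = (1/2)^10, and likewise for blue, so P[monochromatic] = 2·(1/2)^10 = 2^{1 − 10} = 1/512.
By linearity: E[X] = C(38, 5) · 2^{1 − 10} = 501942 · 1/512 = 250971/256.
Numerically: E[X] ≈ 980.355.

E[X] = C(38,5)·2^(1−C(5,2)) = 250971/256 ≈ 980.355.


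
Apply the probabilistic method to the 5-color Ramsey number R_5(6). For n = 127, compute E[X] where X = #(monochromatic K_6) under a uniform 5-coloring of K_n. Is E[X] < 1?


E[X] = C(127, 6) · 5^{1 − 15} = 5169379425 · 5^{−14} = 5169379425/6103515625.
As a reduced fraction: E[X] = 206775177/244140625 ≈ 0.8469511.
Is E[X] < 1? YES.
Since E[X] < 1, there exists a 5-coloring of K_{127} with no monochromatic K_6; hence R_5(6) > 127.

E[X] = 206775177/244140625 ≈ 0.8469511; E[X] < 1, so R_5(6) > 127.


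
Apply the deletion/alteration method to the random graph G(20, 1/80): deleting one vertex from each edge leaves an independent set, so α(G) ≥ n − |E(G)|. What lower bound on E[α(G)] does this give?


E[|E(G)|] = C(20, 2)·p = 190 · (1/80) = 19/8.
E[α(G)] ≥ n − E[|E(G)|] = 20 − 19/8 = 141/8.
Numerically: ≈ 17.625000.
(This is only a lower bound; the true E[α(G)] may be larger.)

E[α(G)] ≥ 141/8 ≈ 17.625000.


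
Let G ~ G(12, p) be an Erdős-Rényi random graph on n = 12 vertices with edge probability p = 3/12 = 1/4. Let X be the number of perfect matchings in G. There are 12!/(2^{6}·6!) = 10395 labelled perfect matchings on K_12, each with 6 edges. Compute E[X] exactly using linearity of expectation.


K_12 has 12!/(2^{6}·6!) = 10395 labelled perfect matchings.
For each such perfect matching H, let X_H = 1 if all 6 edges of H are present in G. Then P[X_H = 1] = p^{6} = (1/4)^{6} = 1/4096.
Summing the indicators: E[X] = Σ_H E[X_H] = 10395 · p^{6} = 10395 · 1/4096 = 10395/4096.
Numerically: E[X] ≈ 2.54.

E[X] = 10395 · (1/4)^{6} = 10395/4096 ≈ 2.54.


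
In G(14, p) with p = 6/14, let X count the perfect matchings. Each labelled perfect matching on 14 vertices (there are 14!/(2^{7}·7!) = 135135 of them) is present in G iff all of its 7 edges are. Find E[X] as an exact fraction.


K_14 has 14!/(2^{7}·7!) = 135135 labelled perfect matchings.
For each such perfect matching H, let X_H = 1 if all 7 edges of H are present in G. Then P[X_H = 1] = p^{7} = (3/7)^{7} = 2187/823543.
By linearity: E[X] = Σ_H E[X_H] = 135135 · p^{7} = 135135 · 2187/823543 = 42220035/117649.
Numerically: E[X] ≈ 358.9.

E[X] = 135135 · (3/7)^{7} = 42220035/117649 ≈ 358.9.


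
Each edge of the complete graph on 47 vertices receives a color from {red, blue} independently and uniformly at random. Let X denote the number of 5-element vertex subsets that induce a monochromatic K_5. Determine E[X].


Let X = Σ_S X_S over the C(47, 5) = 1533939 subsets S of size 5, where X_S = 1 if the K_5 on S is monochromatic.
For a fixed S, the K_5 on S has C(5, 2) = 10 edges. P[all 10 edges red] = (1/2)^10, and likewise for blue, so P[monochromatic] = 2·(1/2)^10 = 2^{1 − 10} = 1/512.
By linearity of expectation: E[X] = C(47, 5) · 2^{1 − 10} = 1533939 · 1/512 = 1533939/512.
Numerically: E[X] ≈ 2995.974609.

E[X] = C(47,5)·2^(1−C(5,2)) = 1533939/512 ≈ 2995.974609.


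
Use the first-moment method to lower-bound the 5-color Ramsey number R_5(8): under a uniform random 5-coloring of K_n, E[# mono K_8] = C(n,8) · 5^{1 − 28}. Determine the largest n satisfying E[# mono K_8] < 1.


We need C(n, 8) · 5^{1 − 28} < 1, i.e. C(n, 8) < 5^{28 − 1} = 7450580596923828125.
Check values of n near the boundary:
  n = 861: C(861, 8) = 7250034996615275865; 7250034996615275865 < 7450580596923828125? YES
  n = 862: C(862, 8) = 7317951015318931845; 7317951015318931845 < 7450580596923828125? YES
  n = 863: C(863, 8) = 7386423071602617757; 7386423071602617757 < 7450580596923828125? YES
  n = 864: C(864, 8) = 7455455062926006708; 7455455062926006708 < 7450580596923828125? NO
  n = 865: C(865, 8) = 7525050909487743060; 7525050909487743060 < 7450580596923828125? NO
The largest n with C(n, 8) < 7450580596923828125 is n = 863 (where E[X] = 7386423071602617757/7450580596923828125 ≈ 0.991389). Hence R_5(8) > 863, i.e. R_5(8) ≥ 864.

Largest n = 863; hence R_5(8) > 863.


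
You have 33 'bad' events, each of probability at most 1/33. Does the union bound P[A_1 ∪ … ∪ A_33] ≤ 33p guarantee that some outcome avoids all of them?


Union bound: P[∪_{i=1}^{33} A_i] ≤ Σ_i P[A_i] ≤ 33·p = 33·(1/33) = 1.
Numerically: 1 ≈ 1.000000.
Is 1 < 1? NO.
Since the bound 1 is ≥ 1, the union bound is uninformative here; it does NOT by itself certify existence.

33·p = 1 ≈ 1.000000; existence NOT certified by the union bound.


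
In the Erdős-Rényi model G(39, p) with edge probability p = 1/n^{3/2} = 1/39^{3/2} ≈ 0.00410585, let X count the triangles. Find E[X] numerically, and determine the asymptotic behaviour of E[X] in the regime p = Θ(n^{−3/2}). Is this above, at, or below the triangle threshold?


Number of potential triangles: C(39, 3) = 9139.
Each occurs with probability p³ ≈ (0.00410585)³ ≈ 6.92164416e-08.
By linearity: E[X] = C(39, 3)·p³ ≈ 9139 · 6.92164416e-08 ≈ 0.000633.
Since α = 3/2 > 1, p = c/n^{3/2} = o(1/n) is below the triangle threshold p ~ 1/n. Asymptotically E[X] ~ (c³/6)·n^{3(1−α)} = (1³/6)·n^{-1.5} → 0, so by Markov's inequality G has no triangles w.h.p.

E[X] ≈ 0.000633; in regime p = Θ(1/n^{3/2}) E[X] tends to 0 (below the triangle threshold p ~ 1/n).


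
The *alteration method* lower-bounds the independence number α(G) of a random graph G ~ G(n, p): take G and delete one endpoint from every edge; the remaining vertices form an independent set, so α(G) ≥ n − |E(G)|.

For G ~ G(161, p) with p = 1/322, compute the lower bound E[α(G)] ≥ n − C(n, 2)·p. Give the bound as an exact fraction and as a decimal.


E[|E(G)|] = C(161, 2)·p = 12880 · (1/322) = 40.
E[α(G)] ≥ n − E[|E(G)|] = 161 − 40 = 121.
Numerically: ≈ 121.00000.
(This is only a lower bound; the true E[α(G)] may be larger.)

E[α(G)] ≥ 121 ≈ 121.00000.


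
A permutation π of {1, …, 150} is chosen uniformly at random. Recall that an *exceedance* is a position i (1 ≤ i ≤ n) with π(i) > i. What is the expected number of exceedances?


Write X = Σ_{i=1}^{150} X_i, where X_i = 1_{π(i) > i}.
For each fixed i, π(i) is uniform over {1, …, 150} (marginal of a uniform permutation), so P[π(i) > i] = (n − i)/n. Summing: Σ_{i=1}^{150} (n − i)/n = (0 + 1 + … + 149)/150 = 150(150 − 1)/(2·150) = (150 − 1)/2.
Hence E[X] = Σ_{i=1}^{150} (150 − i)/150 = 149/2 ≈ 74.5000.

E[X] = 149/2 = 74.5000.


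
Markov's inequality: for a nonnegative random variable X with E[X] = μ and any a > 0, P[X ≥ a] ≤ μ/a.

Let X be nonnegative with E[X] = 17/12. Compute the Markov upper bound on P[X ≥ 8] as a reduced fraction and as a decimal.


μ = E[X] = 17/12, a = 8.
Markov: P[X ≥ 8] ≤ μ/a = (17/12)/8 = 17/96.
Numerically: ≈ 0.17708.
(Since a = 8 > μ = 1.41667, the bound 17/96 is < 1 and informative.)

P[X ≥ 8] ≤ 17/96 ≈ 0.17708.


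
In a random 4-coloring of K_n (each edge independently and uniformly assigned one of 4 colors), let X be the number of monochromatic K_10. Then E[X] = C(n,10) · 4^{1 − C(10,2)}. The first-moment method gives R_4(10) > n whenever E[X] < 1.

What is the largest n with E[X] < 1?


We need C(n, 10) · 4^{1 − 45} < 1, i.e. C(n, 10) < 4^{45 − 1} = 309485009821345068724781056.
Check values of n near the boundary:
  n = 2020: C(2020, 10) = 304832018578739931133653656; 304832018578739931133653656 < 309485009821345068724781056? YES
  n = 2021: C(2021, 10) = 306347841644770462864800616; 306347841644770462864800616 < 309485009821345068724781056? YES
  n = 2022: C(2022, 10) = 307870445231474093395937796; 307870445231474093395937796 < 309485009821345068724781056? YES
  n = 2023: C(2023, 10) = 309399856285778485315440716; 309399856285778485315440716 < 309485009821345068724781056? YES
  n = 2024: C(2024, 10) = 310936101848269937576192656; 310936101848269937576192656 < 309485009821345068724781056? NO
  n = 2025: C(2025, 10) = 312479209053472269772600560; 312479209053472269772600560 < 309485009821345068724781056? NO
The largest n with C(n, 10) < 309485009821345068724781056 is n = 2023 (where E[X] = 77349964071444621328860179/77371252455336267181195264 ≈ 0.9997). Hence R_4(10) > 2023, i.e. R_4(10) ≥ 2024.

Largest n = 2023; hence R_4(10) > 2023.


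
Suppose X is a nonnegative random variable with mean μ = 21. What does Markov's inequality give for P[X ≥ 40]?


μ = E[X] = 21, a = 40.
Markov: P[X ≥ 40] ≤ μ/a = (21)/40 = 21/40.
Numerically: ≈ 0.525.
(Since a = 40 > μ = 21.000, the bound 21/40 is < 1 and informative.)

P[X ≥ 40] ≤ 21/40 ≈ 0.525.


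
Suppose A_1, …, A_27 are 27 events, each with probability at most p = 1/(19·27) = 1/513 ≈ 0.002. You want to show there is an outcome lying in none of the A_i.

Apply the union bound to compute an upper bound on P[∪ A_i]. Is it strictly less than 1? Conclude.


Union bound: P[∪_{i=1}^{27} A_i] ≤ Σ_i P[A_i] ≤ 27·p = 27·(1/513) = 1/19.
Numerically: 1/19 ≈ 0.053.
Is 1/19 < 1? YES.
Since P[∪ A_i] ≤ 1/19 < 1, the complement has P[∩ A_i^c] ≥ 1 − 1/19 = 18/19 > 0, so some outcome avoids every A_i.

27·p = 1/19 ≈ 0.053; existence CERTIFIED by the union bound.


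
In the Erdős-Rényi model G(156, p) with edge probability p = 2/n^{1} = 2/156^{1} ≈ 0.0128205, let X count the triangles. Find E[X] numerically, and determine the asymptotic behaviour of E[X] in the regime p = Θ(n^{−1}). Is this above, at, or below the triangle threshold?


Number of potential triangles: C(156, 3) = 620620.
Each occurs with probability p³ ≈ (0.0128205)³ ≈ 2.10725063e-06.
By linearity: E[X] = C(156, 3)·p³ ≈ 620620 · 2.10725063e-06 ≈ 1.307802.
Here α = 1, so p = 2/n is exactly at the triangle threshold p ~ 1/n. Asymptotically E[X] → c³/6 = 2³/6 = 4/3 ≈ 1.333333, a bounded constant. In this regime the triangle count is asymptotically Poisson(c³/6).

E[X] ≈ 1.307802; in regime p = Θ(1/n^{1}) E[X] stays bounded (at the triangle threshold p ~ 1/n).


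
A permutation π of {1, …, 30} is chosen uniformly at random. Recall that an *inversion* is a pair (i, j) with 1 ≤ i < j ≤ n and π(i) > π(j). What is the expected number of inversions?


Write X = Σ X_I over the C(30, 2) = 435 pairs i < j, with X_I the indicator of one inversion.
There are 435 indicators.
For each fixed pair i < j, the values π(i) and π(j) are two distinct elements of {1, …, 30} in uniformly random order; by symmetry P[π(i) > π(j)] = 1/2.
By linearity: E[X] = 435 · (1/2) = C(30, 2) · (1/2) = 435/2 = 435/2 ≈ 217.5000.

E[X] = 435/2 = 217.5000.


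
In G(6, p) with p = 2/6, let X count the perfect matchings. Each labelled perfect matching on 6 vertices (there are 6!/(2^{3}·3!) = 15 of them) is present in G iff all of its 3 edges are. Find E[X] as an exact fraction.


K_6 has 6!/(2^{3}·3!) = 15 labelled perfect matchings.
For each such perfect matching H, let X_H = 1 if all 3 edges of H are present in G. Then P[X_H = 1] = p^{3} = (1/3)^{3} = 1/27.
By linearity: E[X] = Σ_H E[X_H] = 15 · p^{3} = 15 · 1/27 = 5/9.
Numerically: E[X] ≈ 0.555556.

E[X] = 15 · (1/3)^{3} = 5/9 ≈ 0.555556.


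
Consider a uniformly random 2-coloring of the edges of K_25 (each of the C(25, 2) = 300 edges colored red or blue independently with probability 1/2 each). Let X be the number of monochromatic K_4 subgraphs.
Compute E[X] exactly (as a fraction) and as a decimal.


Let X = Σ_S X_S over the C(25, 4) = 12650 subsets S of size 4, where X_S = 1 if the K_4 on S is monochromatic.
For a fixed S, the K_4 on S has C(4, 2) = 6 edges. P[all 6 edges red] = (1/2)^6, and likewise for blue, so P[monochromatic] = 2·(1/2)^6 = 2^{1 − 6} = 1/32.
By linearity of expectation: E[X] = C(25, 4) · 2^{1 − 6} = 12650 · 1/32 = 6325/16.
Numerically: E[X] ≈ 395.31250.

E[X] = C(25,4)·2^(1−C(4,2)) = 6325/16 ≈ 395.31250.


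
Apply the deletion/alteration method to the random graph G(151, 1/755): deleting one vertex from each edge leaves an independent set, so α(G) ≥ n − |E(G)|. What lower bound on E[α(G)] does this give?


E[|E(G)|] = C(151, 2)·p = 11325 · (1/755) = 15.
E[α(G)] ≥ n − E[|E(G)|] = 151 − 15 = 136.
Numerically: ≈ 136.000000.
(This is only a lower bound; the true E[α(G)] may be larger.)

E[α(G)] ≥ 136 ≈ 136.000000.


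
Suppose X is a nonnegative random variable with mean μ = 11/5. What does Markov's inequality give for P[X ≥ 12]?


μ = E[X] = 11/5, a = 12.
Markov: P[X ≥ 12] ≤ μ/a = (11/5)/12 = 11/60.
Numerically: ≈ 0.183333.
(Since a = 12 > μ = 2.200000, the bound 11/60 is < 1 and informative.)

P[X ≥ 12] ≤ 11/60 ≈ 0.183333.


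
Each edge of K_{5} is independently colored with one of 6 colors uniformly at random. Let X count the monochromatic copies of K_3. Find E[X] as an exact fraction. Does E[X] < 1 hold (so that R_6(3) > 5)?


E[X] = C(5, 3) · 6^{1 − 3} = 10 · 6^{−2} = 10/36.
As a reduced fraction: E[X] = 5/18 ≈ 0.2778.
Is E[X] < 1? YES.
Since E[X] < 1, there exists a 6-coloring of K_{5} with no monochromatic K_3; hence R_6(3) > 5.

E[X] = 5/18 ≈ 0.2778; E[X] < 1, so R_6(3) > 5.


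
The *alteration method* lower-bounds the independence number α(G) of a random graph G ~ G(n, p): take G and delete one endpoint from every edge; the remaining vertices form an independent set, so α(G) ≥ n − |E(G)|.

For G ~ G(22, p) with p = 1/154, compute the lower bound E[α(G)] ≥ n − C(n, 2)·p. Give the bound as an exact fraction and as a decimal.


E[|E(G)|] = C(22, 2)·p = 231 · (1/154) = 3/2.
E[α(G)] ≥ n − E[|E(G)|] = 22 − 3/2 = 41/2.
Numerically: ≈ 20.5000.
(This is only a lower bound; the true E[α(G)] may be larger.)

E[α(G)] ≥ 41/2 ≈ 20.5000.


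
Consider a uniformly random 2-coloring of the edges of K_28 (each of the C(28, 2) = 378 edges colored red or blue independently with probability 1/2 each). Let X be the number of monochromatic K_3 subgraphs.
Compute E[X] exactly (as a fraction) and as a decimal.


Let X = Σ_S X_S over the C(28, 3) = 3276 subsets S of size 3, where X_S = 1 if the K_3 on S is monochromatic.
For a fixed S, the K_3 on S has C(3, 2) = 3 edges. P[all 3 edges red] = (1/2)^3, and likewise for blue, so P[monochromatic] = 2·(1/2)^3 = 2^{1 − 3} = 1/4.
By linearity of expectation: E[X] = C(28, 3) · 2^{1 − 3} = 3276 · 1/4 = 819.
Numerically: E[X] ≈ 819.0000.

E[X] = C(28,3)·2^(1−C(3,2)) = 819 ≈ 819.0000.


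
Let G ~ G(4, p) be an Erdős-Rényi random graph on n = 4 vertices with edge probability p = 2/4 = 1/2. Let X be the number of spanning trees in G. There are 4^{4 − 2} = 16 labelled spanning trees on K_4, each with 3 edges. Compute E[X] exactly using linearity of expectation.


K_4 has 4^{4 − 2} = 16 labelled spanning trees.
For each such spanning tree H, let X_H = 1 if all 3 edges of H are present in G. Then P[X_H = 1] = p^{3} = (1/2)^{3} = 1/8.
Summing the indicators: E[X] = Σ_H E[X_H] = 16 · p^{3} = 16 · 1/8 = 2.
Numerically: E[X] ≈ 2.

E[X] = 16 · (1/2)^{3} = 2 ≈ 2.


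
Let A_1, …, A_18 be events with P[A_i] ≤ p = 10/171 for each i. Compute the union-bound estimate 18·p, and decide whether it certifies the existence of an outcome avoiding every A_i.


Union bound: P[∪_{i=1}^{18} A_i] ≤ Σ_i P[A_i] ≤ 18·p = 18·(10/171) = 20/19.
Numerically: 20/19 ≈ 1.05263.
Is 20/19 < 1? NO.
Since the bound 20/19 is ≥ 1, the union bound is uninformative here; it does NOT by itself certify existence.

18·p = 20/19 ≈ 1.05263; existence NOT certified by the union bound.


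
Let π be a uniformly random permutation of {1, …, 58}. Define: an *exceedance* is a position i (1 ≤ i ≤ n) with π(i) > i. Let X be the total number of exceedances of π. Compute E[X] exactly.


Write X = Σ_{i=1}^{58} X_i, where X_i = 1_{π(i) > i}.
For each fixed i, π(i) is uniform over {1, …, 58} (marginal of a uniform permutation), so P[π(i) > i] = (n − i)/n. Summing: Σ_{i=1}^{58} (n − i)/n = (0 + 1 + … + 57)/58 = 58(58 − 1)/(2·58) = (58 − 1)/2.
Hence E[X] = Σ_{i=1}^{58} (58 − i)/58 = 57/2 ≈ 28.50000.

E[X] = 57/2 = 28.50000.


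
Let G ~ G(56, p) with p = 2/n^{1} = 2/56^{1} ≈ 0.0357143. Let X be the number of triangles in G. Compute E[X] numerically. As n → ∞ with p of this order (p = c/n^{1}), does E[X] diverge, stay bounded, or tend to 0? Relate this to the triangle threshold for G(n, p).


Number of potential triangles: C(56, 3) = 27720.
Each occurs with probability p³ ≈ (0.0357143)³ ≈ 4.55539359e-05.
By linearity: E[X] = C(56, 3)·p³ ≈ 27720 · 4.55539359e-05 ≈ 1.262755.
Here α = 1, so p = 2/n is exactly at the triangle threshold p ~ 1/n. Asymptotically E[X] → c³/6 = 2³/6 = 4/3 ≈ 1.333333, a bounded constant. In this regime the triangle count is asymptotically Poisson(c³/6).

E[X] ≈ 1.262755; in regime p = Θ(1/n^{1}) E[X] stays bounded (at the triangle threshold p ~ 1/n).


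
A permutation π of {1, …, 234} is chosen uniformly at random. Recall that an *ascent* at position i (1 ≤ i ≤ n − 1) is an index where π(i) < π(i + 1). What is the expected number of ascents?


Write X = Σ X_I over i = 1, …, 233, with X_I the indicator of one ascent.
There are 233 indicators.
For each fixed i, the pair (π(i), π(i+1)) is a uniformly random ordered pair of distinct values from {1, …, 234}; by symmetry P[π(i) < π(i+1)] = 1/2.
By linearity: E[X] = 233 · (1/2) = (234 − 1) · (1/2) = 233/2 ≈ 116.50000.

E[X] = 233/2 = 116.50000.


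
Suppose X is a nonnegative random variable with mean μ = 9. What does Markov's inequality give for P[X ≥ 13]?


μ = E[X] = 9, a = 13.
Markov: P[X ≥ 13] ≤ μ/a = (9)/13 = 9/13.
Numerically: ≈ 0.692.
(Since a = 13 > μ = 9.000, the bound 9/13 is < 1 and informative.)

P[X ≥ 13] ≤ 9/13 ≈ 0.692.


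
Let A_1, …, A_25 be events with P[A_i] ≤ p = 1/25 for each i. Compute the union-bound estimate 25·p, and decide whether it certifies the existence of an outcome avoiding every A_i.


Union bound: P[∪_{i=1}^{25} A_i] ≤ Σ_i P[A_i] ≤ 25·p = 25·(1/25) = 1.
Numerically: 1 ≈ 1.0000.
Is 1 < 1? NO.
Since the bound 1 is ≥ 1, the union bound is uninformative here; it does NOT by itself certify existence.

25·p = 1 ≈ 1.0000; existence NOT certified by the union bound.


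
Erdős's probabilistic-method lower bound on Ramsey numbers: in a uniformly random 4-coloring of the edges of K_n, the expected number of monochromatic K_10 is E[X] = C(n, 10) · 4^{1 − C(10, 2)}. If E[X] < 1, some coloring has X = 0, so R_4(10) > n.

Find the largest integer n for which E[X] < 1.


We need C(n, 10) · 4^{1 − 45} < 1, i.e. C(n, 10) < 4^{45 − 1} = 309485009821345068724781056.
Check values of n near the boundary:
  n = 2020: C(2020, 10) = 304832018578739931133653656; 304832018578739931133653656 < 309485009821345068724781056? YES
  n = 2021: C(2021, 10) = 306347841644770462864800616; 306347841644770462864800616 < 309485009821345068724781056? YES
  n = 2022: C(2022, 10) = 307870445231474093395937796; 307870445231474093395937796 < 309485009821345068724781056? YES
  n = 2023: C(2023, 10) = 309399856285778485315440716; 309399856285778485315440716 < 309485009821345068724781056? YES
  n = 2024: C(2024, 10) = 310936101848269937576192656; 310936101848269937576192656 < 309485009821345068724781056? NO
The largest n with C(n, 10) < 309485009821345068724781056 is n = 2023 (where E[X] = 77349964071444621328860179/77371252455336267181195264 ≈ 1.000). Hence R_4(10) > 2023, i.e. R_4(10) ≥ 2024.

Largest n = 2023; hence R_4(10) > 2023.


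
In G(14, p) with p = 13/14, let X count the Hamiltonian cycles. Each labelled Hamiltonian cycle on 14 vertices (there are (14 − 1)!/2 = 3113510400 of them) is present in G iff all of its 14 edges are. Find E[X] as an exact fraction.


K_14 has (14 − 1)!/2 = 3113510400 labelled Hamiltonian cycles.
For each such Hamiltonian cycle H, let X_H = 1 if all 14 edges of H are present in G. Then P[X_H = 1] = p^{14} = (13/14)^{14} = 3937376385699289/11112006825558016.
By linearity: E[X] = Σ_H E[X_H] = 3113510400 · p^{14} = 3113510400 · 3937376385699289/11112006825558016 = 3420497300666614836525/3100448333024.
Numerically: E[X] ≈ 1.10323e+09.

E[X] = 3113510400 · (13/14)^{14} = 3420497300666614836525/3100448333024 ≈ 1.10323e+09.


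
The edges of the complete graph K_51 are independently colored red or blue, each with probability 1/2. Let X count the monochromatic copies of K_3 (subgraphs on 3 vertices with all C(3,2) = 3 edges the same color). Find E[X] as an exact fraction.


Let X = Σ_S X_S over the C(51, 3) = 20825 subsets S of size 3, where X_S = 1 if the K_3 on S is monochromatic.
For a fixed S, the K_3 on S has C(3, 2) = 3 edges. P[all 3 edges red] = (1/2)^3, and likewise for blue, so P[monochromatic] = 2·(1/2)^3 = 2^{1 − 3} = 1/4.
By linearity: E[X] = C(51, 3) · 2^{1 − 3} = 20825 · 1/4 = 20825/4.
Numerically: E[X] ≈ 5206.250000.

E[X] = C(51,3)·2^(1−C(3,2)) = 20825/4 ≈ 5206.250000.


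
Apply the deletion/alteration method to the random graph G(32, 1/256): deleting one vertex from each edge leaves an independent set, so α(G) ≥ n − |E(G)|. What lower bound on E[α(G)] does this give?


E[|E(G)|] = C(32, 2)·p = 496 · (1/256) = 31/16.
E[α(G)] ≥ n − E[|E(G)|] = 32 − 31/16 = 481/16.
Numerically: ≈ 30.0625.
(This is only a lower bound; the true E[α(G)] may be larger.)

E[α(G)] ≥ 481/16 ≈ 30.0625.


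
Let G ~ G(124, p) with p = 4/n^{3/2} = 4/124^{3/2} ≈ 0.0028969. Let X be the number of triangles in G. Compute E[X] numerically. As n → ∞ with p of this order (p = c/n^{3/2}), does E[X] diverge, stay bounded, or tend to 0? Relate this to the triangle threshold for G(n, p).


Number of potential triangles: C(124, 3) = 310124.
Each occurs with probability p³ ≈ (0.0028969)³ ≈ 2.4309856e-08.
By linearity: E[X] = C(124, 3)·p³ ≈ 310124 · 2.4309856e-08 ≈ 0.00754.
Since α = 3/2 > 1, p = c/n^{3/2} = o(1/n) is below the triangle threshold p ~ 1/n. Asymptotically E[X] ~ (c³/6)·n^{3(1−α)} = (4³/6)·n^{-1.5} → 0, so by Markov's inequality G has no triangles w.h.p.

E[X] ≈ 0.00754; in regime p = Θ(1/n^{3/2}) E[X] tends to 0 (below the triangle threshold p ~ 1/n).


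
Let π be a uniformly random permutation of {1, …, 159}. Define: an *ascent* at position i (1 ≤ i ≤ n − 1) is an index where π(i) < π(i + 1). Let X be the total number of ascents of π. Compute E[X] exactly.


Write X = Σ X_I over i = 1, …, 158, with X_I the indicator of one ascent.
There are 158 indicators.
For each fixed i, the pair (π(i), π(i+1)) is a uniformly random ordered pair of distinct values from {1, …, 159}; by symmetry P[π(i) < π(i+1)] = 1/2.
By linearity: E[X] = 158 · (1/2) = (159 − 1) · (1/2) = 79 ≈ 79.0000.

E[X] = 79 = 79.0000.


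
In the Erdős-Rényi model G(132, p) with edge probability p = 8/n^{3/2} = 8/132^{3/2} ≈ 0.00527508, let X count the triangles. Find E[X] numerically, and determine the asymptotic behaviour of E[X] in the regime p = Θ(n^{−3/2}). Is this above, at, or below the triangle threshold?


Number of potential triangles: C(132, 3) = 374660.
Each occurs with probability p³ ≈ (0.00527508)³ ≈ 1.46786890e-07.
By linearity: E[X] = C(132, 3)·p³ ≈ 374660 · 1.46786890e-07 ≈ 0.054995.
Since α = 3/2 > 1, p = c/n^{3/2} = o(1/n) is below the triangle threshold p ~ 1/n. Asymptotically E[X] ~ (c³/6)·n^{3(1−α)} = (8³/6)·n^{-1.5} → 0, so by Markov's inequality G has no triangles w.h.p.

E[X] ≈ 0.054995; in regime p = Θ(1/n^{3/2}) E[X] tends to 0 (below the triangle threshold p ~ 1/n).


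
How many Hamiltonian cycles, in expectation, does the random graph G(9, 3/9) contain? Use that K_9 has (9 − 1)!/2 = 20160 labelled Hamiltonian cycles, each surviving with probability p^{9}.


K_9 has (9 − 1)!/2 = 20160 labelled Hamiltonian cycles.
For each such Hamiltonian cycle H, let X_H = 1 if all 9 edges of H are present in G. Then P[X_H = 1] = p^{9} = (1/3)^{9} = 1/19683.
By linearity: E[X] = Σ_H E[X_H] = 20160 · p^{9} = 20160 · 1/19683 = 2240/2187.
Numerically: E[X] ≈ 1.02.

E[X] = 20160 · (1/3)^{9} = 2240/2187 ≈ 1.02.


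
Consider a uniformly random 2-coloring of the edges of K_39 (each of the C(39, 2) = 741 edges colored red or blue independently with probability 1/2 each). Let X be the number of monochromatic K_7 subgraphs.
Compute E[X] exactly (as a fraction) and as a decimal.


Let X = Σ_S X_S over the C(39, 7) = 15380937 subsets S of size 7, where X_S = 1 if the K_7 on S is monochromatic.
For a fixed S, the K_7 on S has C(7, 2) = 21 edges. P[all 21 edges red] = (1/2)^21, and likewise for blue, so P[monochromatic] = 2·(1/2)^21 = 2^{1 − 21} = 1/1048576.
Summing: E[X] = C(39, 7) · 2^{1 − 21} = 15380937 · 1/1048576 = 15380937/1048576.
Numerically: E[X] ≈ 14.668405.

E[X] = C(39,7)·2^(1−C(7,2)) = 15380937/1048576 ≈ 14.668405.


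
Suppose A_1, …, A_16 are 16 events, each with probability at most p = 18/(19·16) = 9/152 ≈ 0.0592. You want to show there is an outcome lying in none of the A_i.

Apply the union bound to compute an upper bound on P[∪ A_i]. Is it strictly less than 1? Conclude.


Union bound: P[∪_{i=1}^{16} A_i] ≤ Σ_i P[A_i] ≤ 16·p = 16·(9/152) = 18/19.
Numerically: 18/19 ≈ 0.9474.
Is 18/19 < 1? YES.
Since P[∪ A_i] ≤ 18/19 < 1, the complement has P[∩ A_i^c] ≥ 1 − 18/19 = 1/19 > 0, so some outcome avoids every A_i.

16·p = 18/19 ≈ 0.9474; existence CERTIFIED by the union bound.


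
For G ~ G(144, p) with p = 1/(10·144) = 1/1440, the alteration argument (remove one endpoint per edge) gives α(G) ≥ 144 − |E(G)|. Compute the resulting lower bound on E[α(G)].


E[|E(G)|] = C(144, 2)·p = 10296 · (1/1440) = 143/20.
E[α(G)] ≥ n − E[|E(G)|] = 144 − 143/20 = 2737/20.
Numerically: ≈ 136.8500.
(This is only a lower bound; the true E[α(G)] may be larger.)

E[α(G)] ≥ 2737/20 ≈ 136.8500.


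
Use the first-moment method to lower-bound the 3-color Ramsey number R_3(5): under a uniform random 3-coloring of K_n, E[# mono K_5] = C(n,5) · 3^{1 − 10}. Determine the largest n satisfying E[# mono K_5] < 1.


We need C(n, 5) · 3^{1 − 10} < 1, i.e. C(n, 5) < 3^{10 − 1} = 19683.
Check values of n near the boundary:
  n = 16: C(16, 5) = 4368; 4368 < 19683? YES
  n = 17: C(17, 5) = 6188; 6188 < 19683? YES
  n = 18: C(18, 5) = 8568; 8568 < 19683? YES
  n = 19: C(19, 5) = 11628; 11628 < 19683? YES
  n = 20: C(20, 5) = 15504; 15504 < 19683? YES
  n = 21: C(21, 5) = 20349; 20349 < 19683? NO
  n = 22: C(22, 5) = 26334; 26334 < 19683? NO
  n = 23: C(23, 5) = 33649; 33649 < 19683? NO
The largest n with C(n, 5) < 19683 is n = 20 (where E[X] = 5168/6561 ≈ 0.787685). Hence R_3(5) > 20, i.e. R_3(5) ≥ 21.

Largest n = 20; hence R_3(5) > 20.


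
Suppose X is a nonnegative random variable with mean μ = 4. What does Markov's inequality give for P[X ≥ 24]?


μ = E[X] = 4, a = 24.
Markov: P[X ≥ 24] ≤ μ/a = (4)/24 = 1/6.
Numerically: ≈ 0.1667.
(Since a = 24 > μ = 4.0000, the bound 1/6 is < 1 and informative.)

P[X ≥ 24] ≤ 1/6 ≈ 0.1667.


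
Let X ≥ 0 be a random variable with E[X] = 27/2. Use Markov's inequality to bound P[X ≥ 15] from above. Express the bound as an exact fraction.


μ = E[X] = 27/2, a = 15.
Markov: P[X ≥ 15] ≤ μ/a = (27/2)/15 = 9/10.
Numerically: ≈ 0.9000.
(Since a = 15 > μ = 13.5000, the bound 9/10 is < 1 and informative.)

P[X ≥ 15] ≤ 9/10 ≈ 0.9000.


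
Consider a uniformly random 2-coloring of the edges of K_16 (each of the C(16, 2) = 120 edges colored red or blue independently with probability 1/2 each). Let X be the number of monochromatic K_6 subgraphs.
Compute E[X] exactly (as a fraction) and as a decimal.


Let X = Σ_S X_S over the C(16, 6) = 8008 subsets S of size 6, where X_S = 1 if the K_6 on S is monochromatic.
For a fixed S, the K_6 on S has C(6, 2) = 15 edges. P[all 15 edges red] = (1/2)^15, and likewise for blue, so P[monochromatic] = 2·(1/2)^15 = 2^{1 − 15} = 1/16384.
Summing: E[X] = C(16, 6) · 2^{1 − 15} = 8008 · 1/16384 = 1001/2048.
Numerically: E[X] ≈ 0.488770.

E[X] = C(16,6)·2^(1−C(6,2)) = 1001/2048 ≈ 0.488770.
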